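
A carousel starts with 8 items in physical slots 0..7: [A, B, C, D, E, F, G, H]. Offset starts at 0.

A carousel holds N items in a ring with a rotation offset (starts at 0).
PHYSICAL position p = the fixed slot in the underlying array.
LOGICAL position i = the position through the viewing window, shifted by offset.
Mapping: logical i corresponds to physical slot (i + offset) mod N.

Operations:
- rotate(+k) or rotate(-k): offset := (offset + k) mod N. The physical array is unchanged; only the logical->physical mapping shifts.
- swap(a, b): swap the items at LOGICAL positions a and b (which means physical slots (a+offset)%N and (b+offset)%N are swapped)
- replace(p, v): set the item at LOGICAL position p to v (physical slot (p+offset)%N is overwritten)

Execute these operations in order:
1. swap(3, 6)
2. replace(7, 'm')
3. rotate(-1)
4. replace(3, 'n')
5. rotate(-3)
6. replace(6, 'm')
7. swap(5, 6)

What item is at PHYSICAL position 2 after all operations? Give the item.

Answer: B

Derivation:
After op 1 (swap(3, 6)): offset=0, physical=[A,B,C,G,E,F,D,H], logical=[A,B,C,G,E,F,D,H]
After op 2 (replace(7, 'm')): offset=0, physical=[A,B,C,G,E,F,D,m], logical=[A,B,C,G,E,F,D,m]
After op 3 (rotate(-1)): offset=7, physical=[A,B,C,G,E,F,D,m], logical=[m,A,B,C,G,E,F,D]
After op 4 (replace(3, 'n')): offset=7, physical=[A,B,n,G,E,F,D,m], logical=[m,A,B,n,G,E,F,D]
After op 5 (rotate(-3)): offset=4, physical=[A,B,n,G,E,F,D,m], logical=[E,F,D,m,A,B,n,G]
After op 6 (replace(6, 'm')): offset=4, physical=[A,B,m,G,E,F,D,m], logical=[E,F,D,m,A,B,m,G]
After op 7 (swap(5, 6)): offset=4, physical=[A,m,B,G,E,F,D,m], logical=[E,F,D,m,A,m,B,G]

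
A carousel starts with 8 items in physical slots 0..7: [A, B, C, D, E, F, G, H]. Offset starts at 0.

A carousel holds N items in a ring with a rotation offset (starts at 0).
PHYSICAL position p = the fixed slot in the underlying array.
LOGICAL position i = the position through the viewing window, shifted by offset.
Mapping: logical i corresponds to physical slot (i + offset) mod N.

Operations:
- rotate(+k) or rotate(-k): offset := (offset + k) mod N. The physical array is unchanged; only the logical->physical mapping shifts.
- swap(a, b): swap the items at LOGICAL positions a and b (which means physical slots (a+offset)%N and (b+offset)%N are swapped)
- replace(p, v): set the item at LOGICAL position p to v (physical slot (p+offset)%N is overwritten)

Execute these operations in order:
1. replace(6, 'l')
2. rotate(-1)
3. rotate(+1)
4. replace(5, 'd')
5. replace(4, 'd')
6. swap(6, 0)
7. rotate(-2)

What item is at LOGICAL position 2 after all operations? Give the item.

Answer: l

Derivation:
After op 1 (replace(6, 'l')): offset=0, physical=[A,B,C,D,E,F,l,H], logical=[A,B,C,D,E,F,l,H]
After op 2 (rotate(-1)): offset=7, physical=[A,B,C,D,E,F,l,H], logical=[H,A,B,C,D,E,F,l]
After op 3 (rotate(+1)): offset=0, physical=[A,B,C,D,E,F,l,H], logical=[A,B,C,D,E,F,l,H]
After op 4 (replace(5, 'd')): offset=0, physical=[A,B,C,D,E,d,l,H], logical=[A,B,C,D,E,d,l,H]
After op 5 (replace(4, 'd')): offset=0, physical=[A,B,C,D,d,d,l,H], logical=[A,B,C,D,d,d,l,H]
After op 6 (swap(6, 0)): offset=0, physical=[l,B,C,D,d,d,A,H], logical=[l,B,C,D,d,d,A,H]
After op 7 (rotate(-2)): offset=6, physical=[l,B,C,D,d,d,A,H], logical=[A,H,l,B,C,D,d,d]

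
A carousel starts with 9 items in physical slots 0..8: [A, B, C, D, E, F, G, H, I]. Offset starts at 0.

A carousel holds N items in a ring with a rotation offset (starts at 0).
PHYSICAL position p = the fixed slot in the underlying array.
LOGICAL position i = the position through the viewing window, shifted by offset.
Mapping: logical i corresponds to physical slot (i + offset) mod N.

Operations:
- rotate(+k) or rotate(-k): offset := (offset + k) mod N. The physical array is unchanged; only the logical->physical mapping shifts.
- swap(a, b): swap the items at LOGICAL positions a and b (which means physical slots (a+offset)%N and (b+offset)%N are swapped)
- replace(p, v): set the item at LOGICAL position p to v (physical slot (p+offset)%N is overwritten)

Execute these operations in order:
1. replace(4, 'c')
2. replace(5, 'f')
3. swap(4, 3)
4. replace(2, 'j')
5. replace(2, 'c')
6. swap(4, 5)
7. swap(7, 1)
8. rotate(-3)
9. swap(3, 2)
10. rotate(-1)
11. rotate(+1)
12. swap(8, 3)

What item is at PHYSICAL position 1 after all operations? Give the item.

Answer: H

Derivation:
After op 1 (replace(4, 'c')): offset=0, physical=[A,B,C,D,c,F,G,H,I], logical=[A,B,C,D,c,F,G,H,I]
After op 2 (replace(5, 'f')): offset=0, physical=[A,B,C,D,c,f,G,H,I], logical=[A,B,C,D,c,f,G,H,I]
After op 3 (swap(4, 3)): offset=0, physical=[A,B,C,c,D,f,G,H,I], logical=[A,B,C,c,D,f,G,H,I]
After op 4 (replace(2, 'j')): offset=0, physical=[A,B,j,c,D,f,G,H,I], logical=[A,B,j,c,D,f,G,H,I]
After op 5 (replace(2, 'c')): offset=0, physical=[A,B,c,c,D,f,G,H,I], logical=[A,B,c,c,D,f,G,H,I]
After op 6 (swap(4, 5)): offset=0, physical=[A,B,c,c,f,D,G,H,I], logical=[A,B,c,c,f,D,G,H,I]
After op 7 (swap(7, 1)): offset=0, physical=[A,H,c,c,f,D,G,B,I], logical=[A,H,c,c,f,D,G,B,I]
After op 8 (rotate(-3)): offset=6, physical=[A,H,c,c,f,D,G,B,I], logical=[G,B,I,A,H,c,c,f,D]
After op 9 (swap(3, 2)): offset=6, physical=[I,H,c,c,f,D,G,B,A], logical=[G,B,A,I,H,c,c,f,D]
After op 10 (rotate(-1)): offset=5, physical=[I,H,c,c,f,D,G,B,A], logical=[D,G,B,A,I,H,c,c,f]
After op 11 (rotate(+1)): offset=6, physical=[I,H,c,c,f,D,G,B,A], logical=[G,B,A,I,H,c,c,f,D]
After op 12 (swap(8, 3)): offset=6, physical=[D,H,c,c,f,I,G,B,A], logical=[G,B,A,D,H,c,c,f,I]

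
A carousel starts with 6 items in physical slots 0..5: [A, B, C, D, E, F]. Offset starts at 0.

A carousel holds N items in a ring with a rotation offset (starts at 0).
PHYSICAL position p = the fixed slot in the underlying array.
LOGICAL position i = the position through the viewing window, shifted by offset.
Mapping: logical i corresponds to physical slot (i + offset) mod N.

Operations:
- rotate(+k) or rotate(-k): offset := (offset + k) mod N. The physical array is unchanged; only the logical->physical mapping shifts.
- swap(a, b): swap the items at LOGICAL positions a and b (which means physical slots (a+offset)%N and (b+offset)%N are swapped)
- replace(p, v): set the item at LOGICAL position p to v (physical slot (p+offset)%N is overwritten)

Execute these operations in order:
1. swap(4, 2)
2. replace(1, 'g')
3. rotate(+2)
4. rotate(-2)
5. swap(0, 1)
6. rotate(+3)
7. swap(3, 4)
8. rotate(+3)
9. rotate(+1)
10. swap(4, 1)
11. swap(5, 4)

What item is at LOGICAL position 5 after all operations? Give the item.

Answer: E

Derivation:
After op 1 (swap(4, 2)): offset=0, physical=[A,B,E,D,C,F], logical=[A,B,E,D,C,F]
After op 2 (replace(1, 'g')): offset=0, physical=[A,g,E,D,C,F], logical=[A,g,E,D,C,F]
After op 3 (rotate(+2)): offset=2, physical=[A,g,E,D,C,F], logical=[E,D,C,F,A,g]
After op 4 (rotate(-2)): offset=0, physical=[A,g,E,D,C,F], logical=[A,g,E,D,C,F]
After op 5 (swap(0, 1)): offset=0, physical=[g,A,E,D,C,F], logical=[g,A,E,D,C,F]
After op 6 (rotate(+3)): offset=3, physical=[g,A,E,D,C,F], logical=[D,C,F,g,A,E]
After op 7 (swap(3, 4)): offset=3, physical=[A,g,E,D,C,F], logical=[D,C,F,A,g,E]
After op 8 (rotate(+3)): offset=0, physical=[A,g,E,D,C,F], logical=[A,g,E,D,C,F]
After op 9 (rotate(+1)): offset=1, physical=[A,g,E,D,C,F], logical=[g,E,D,C,F,A]
After op 10 (swap(4, 1)): offset=1, physical=[A,g,F,D,C,E], logical=[g,F,D,C,E,A]
After op 11 (swap(5, 4)): offset=1, physical=[E,g,F,D,C,A], logical=[g,F,D,C,A,E]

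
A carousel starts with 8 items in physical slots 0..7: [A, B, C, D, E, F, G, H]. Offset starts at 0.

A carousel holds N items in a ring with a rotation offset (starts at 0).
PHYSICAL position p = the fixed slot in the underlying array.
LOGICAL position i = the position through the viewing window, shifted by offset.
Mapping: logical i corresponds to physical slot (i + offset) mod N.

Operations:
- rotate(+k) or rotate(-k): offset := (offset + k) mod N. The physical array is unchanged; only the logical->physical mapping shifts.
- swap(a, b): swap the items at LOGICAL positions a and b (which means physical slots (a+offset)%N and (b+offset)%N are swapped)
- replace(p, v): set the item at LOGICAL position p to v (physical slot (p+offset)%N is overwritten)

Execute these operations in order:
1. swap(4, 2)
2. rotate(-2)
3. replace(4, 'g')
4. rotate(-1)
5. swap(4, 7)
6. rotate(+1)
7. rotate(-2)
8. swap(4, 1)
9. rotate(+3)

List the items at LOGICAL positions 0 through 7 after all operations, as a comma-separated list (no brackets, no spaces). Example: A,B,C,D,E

Answer: H,F,C,g,D,B,A,G

Derivation:
After op 1 (swap(4, 2)): offset=0, physical=[A,B,E,D,C,F,G,H], logical=[A,B,E,D,C,F,G,H]
After op 2 (rotate(-2)): offset=6, physical=[A,B,E,D,C,F,G,H], logical=[G,H,A,B,E,D,C,F]
After op 3 (replace(4, 'g')): offset=6, physical=[A,B,g,D,C,F,G,H], logical=[G,H,A,B,g,D,C,F]
After op 4 (rotate(-1)): offset=5, physical=[A,B,g,D,C,F,G,H], logical=[F,G,H,A,B,g,D,C]
After op 5 (swap(4, 7)): offset=5, physical=[A,C,g,D,B,F,G,H], logical=[F,G,H,A,C,g,D,B]
After op 6 (rotate(+1)): offset=6, physical=[A,C,g,D,B,F,G,H], logical=[G,H,A,C,g,D,B,F]
After op 7 (rotate(-2)): offset=4, physical=[A,C,g,D,B,F,G,H], logical=[B,F,G,H,A,C,g,D]
After op 8 (swap(4, 1)): offset=4, physical=[F,C,g,D,B,A,G,H], logical=[B,A,G,H,F,C,g,D]
After op 9 (rotate(+3)): offset=7, physical=[F,C,g,D,B,A,G,H], logical=[H,F,C,g,D,B,A,G]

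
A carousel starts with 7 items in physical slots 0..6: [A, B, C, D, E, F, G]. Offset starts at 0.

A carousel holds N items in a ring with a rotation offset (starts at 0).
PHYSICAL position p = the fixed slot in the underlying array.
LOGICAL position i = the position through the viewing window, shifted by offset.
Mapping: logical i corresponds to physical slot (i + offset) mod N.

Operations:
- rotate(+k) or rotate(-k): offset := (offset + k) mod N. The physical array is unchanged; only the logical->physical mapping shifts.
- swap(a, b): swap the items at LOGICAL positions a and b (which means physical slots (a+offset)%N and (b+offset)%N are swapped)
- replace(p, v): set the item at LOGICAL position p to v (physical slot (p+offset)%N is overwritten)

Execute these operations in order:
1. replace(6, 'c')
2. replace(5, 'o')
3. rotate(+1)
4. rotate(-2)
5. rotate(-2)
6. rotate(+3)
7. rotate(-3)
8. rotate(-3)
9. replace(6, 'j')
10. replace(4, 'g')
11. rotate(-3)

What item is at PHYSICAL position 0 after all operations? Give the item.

After op 1 (replace(6, 'c')): offset=0, physical=[A,B,C,D,E,F,c], logical=[A,B,C,D,E,F,c]
After op 2 (replace(5, 'o')): offset=0, physical=[A,B,C,D,E,o,c], logical=[A,B,C,D,E,o,c]
After op 3 (rotate(+1)): offset=1, physical=[A,B,C,D,E,o,c], logical=[B,C,D,E,o,c,A]
After op 4 (rotate(-2)): offset=6, physical=[A,B,C,D,E,o,c], logical=[c,A,B,C,D,E,o]
After op 5 (rotate(-2)): offset=4, physical=[A,B,C,D,E,o,c], logical=[E,o,c,A,B,C,D]
After op 6 (rotate(+3)): offset=0, physical=[A,B,C,D,E,o,c], logical=[A,B,C,D,E,o,c]
After op 7 (rotate(-3)): offset=4, physical=[A,B,C,D,E,o,c], logical=[E,o,c,A,B,C,D]
After op 8 (rotate(-3)): offset=1, physical=[A,B,C,D,E,o,c], logical=[B,C,D,E,o,c,A]
After op 9 (replace(6, 'j')): offset=1, physical=[j,B,C,D,E,o,c], logical=[B,C,D,E,o,c,j]
After op 10 (replace(4, 'g')): offset=1, physical=[j,B,C,D,E,g,c], logical=[B,C,D,E,g,c,j]
After op 11 (rotate(-3)): offset=5, physical=[j,B,C,D,E,g,c], logical=[g,c,j,B,C,D,E]

Answer: j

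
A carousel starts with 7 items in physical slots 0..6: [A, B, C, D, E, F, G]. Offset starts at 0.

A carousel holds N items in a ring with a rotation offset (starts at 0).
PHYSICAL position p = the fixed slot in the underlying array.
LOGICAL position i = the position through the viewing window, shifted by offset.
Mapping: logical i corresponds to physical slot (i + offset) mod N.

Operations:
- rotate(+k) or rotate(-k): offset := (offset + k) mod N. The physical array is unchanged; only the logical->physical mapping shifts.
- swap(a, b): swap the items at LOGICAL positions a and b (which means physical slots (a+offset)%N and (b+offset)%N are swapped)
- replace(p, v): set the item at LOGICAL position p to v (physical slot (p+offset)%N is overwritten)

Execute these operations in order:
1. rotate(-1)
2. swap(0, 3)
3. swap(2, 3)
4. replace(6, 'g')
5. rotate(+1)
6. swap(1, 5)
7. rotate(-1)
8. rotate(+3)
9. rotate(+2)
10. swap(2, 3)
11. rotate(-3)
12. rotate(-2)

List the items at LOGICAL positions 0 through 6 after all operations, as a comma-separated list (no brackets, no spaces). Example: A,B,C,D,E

Answer: A,C,g,B,D,E,G

Derivation:
After op 1 (rotate(-1)): offset=6, physical=[A,B,C,D,E,F,G], logical=[G,A,B,C,D,E,F]
After op 2 (swap(0, 3)): offset=6, physical=[A,B,G,D,E,F,C], logical=[C,A,B,G,D,E,F]
After op 3 (swap(2, 3)): offset=6, physical=[A,G,B,D,E,F,C], logical=[C,A,G,B,D,E,F]
After op 4 (replace(6, 'g')): offset=6, physical=[A,G,B,D,E,g,C], logical=[C,A,G,B,D,E,g]
After op 5 (rotate(+1)): offset=0, physical=[A,G,B,D,E,g,C], logical=[A,G,B,D,E,g,C]
After op 6 (swap(1, 5)): offset=0, physical=[A,g,B,D,E,G,C], logical=[A,g,B,D,E,G,C]
After op 7 (rotate(-1)): offset=6, physical=[A,g,B,D,E,G,C], logical=[C,A,g,B,D,E,G]
After op 8 (rotate(+3)): offset=2, physical=[A,g,B,D,E,G,C], logical=[B,D,E,G,C,A,g]
After op 9 (rotate(+2)): offset=4, physical=[A,g,B,D,E,G,C], logical=[E,G,C,A,g,B,D]
After op 10 (swap(2, 3)): offset=4, physical=[C,g,B,D,E,G,A], logical=[E,G,A,C,g,B,D]
After op 11 (rotate(-3)): offset=1, physical=[C,g,B,D,E,G,A], logical=[g,B,D,E,G,A,C]
After op 12 (rotate(-2)): offset=6, physical=[C,g,B,D,E,G,A], logical=[A,C,g,B,D,E,G]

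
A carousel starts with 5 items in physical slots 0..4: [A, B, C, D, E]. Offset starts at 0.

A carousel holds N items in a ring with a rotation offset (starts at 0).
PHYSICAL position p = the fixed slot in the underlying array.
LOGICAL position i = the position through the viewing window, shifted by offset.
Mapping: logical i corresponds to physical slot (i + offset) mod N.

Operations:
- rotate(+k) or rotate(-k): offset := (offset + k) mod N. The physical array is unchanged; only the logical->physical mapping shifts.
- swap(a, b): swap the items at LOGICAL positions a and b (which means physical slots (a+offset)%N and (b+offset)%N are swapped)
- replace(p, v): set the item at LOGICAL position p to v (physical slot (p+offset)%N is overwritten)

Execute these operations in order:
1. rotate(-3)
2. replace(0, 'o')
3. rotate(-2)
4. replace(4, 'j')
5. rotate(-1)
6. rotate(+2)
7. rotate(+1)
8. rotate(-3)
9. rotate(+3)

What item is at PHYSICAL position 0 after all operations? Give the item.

Answer: A

Derivation:
After op 1 (rotate(-3)): offset=2, physical=[A,B,C,D,E], logical=[C,D,E,A,B]
After op 2 (replace(0, 'o')): offset=2, physical=[A,B,o,D,E], logical=[o,D,E,A,B]
After op 3 (rotate(-2)): offset=0, physical=[A,B,o,D,E], logical=[A,B,o,D,E]
After op 4 (replace(4, 'j')): offset=0, physical=[A,B,o,D,j], logical=[A,B,o,D,j]
After op 5 (rotate(-1)): offset=4, physical=[A,B,o,D,j], logical=[j,A,B,o,D]
After op 6 (rotate(+2)): offset=1, physical=[A,B,o,D,j], logical=[B,o,D,j,A]
After op 7 (rotate(+1)): offset=2, physical=[A,B,o,D,j], logical=[o,D,j,A,B]
After op 8 (rotate(-3)): offset=4, physical=[A,B,o,D,j], logical=[j,A,B,o,D]
After op 9 (rotate(+3)): offset=2, physical=[A,B,o,D,j], logical=[o,D,j,A,B]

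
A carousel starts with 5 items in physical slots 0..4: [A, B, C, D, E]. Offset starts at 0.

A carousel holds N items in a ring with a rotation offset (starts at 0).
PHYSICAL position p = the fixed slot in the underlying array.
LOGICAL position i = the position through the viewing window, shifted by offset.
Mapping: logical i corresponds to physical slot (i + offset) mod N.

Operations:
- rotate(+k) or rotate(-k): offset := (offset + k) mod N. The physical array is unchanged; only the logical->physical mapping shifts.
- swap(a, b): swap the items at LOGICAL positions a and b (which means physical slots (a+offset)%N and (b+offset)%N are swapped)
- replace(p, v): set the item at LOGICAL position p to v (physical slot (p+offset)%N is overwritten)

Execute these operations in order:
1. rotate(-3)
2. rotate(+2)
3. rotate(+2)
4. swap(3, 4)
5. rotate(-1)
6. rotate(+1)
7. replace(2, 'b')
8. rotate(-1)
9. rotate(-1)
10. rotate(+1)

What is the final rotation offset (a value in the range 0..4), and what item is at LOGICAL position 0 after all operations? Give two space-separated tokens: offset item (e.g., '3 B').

Answer: 0 E

Derivation:
After op 1 (rotate(-3)): offset=2, physical=[A,B,C,D,E], logical=[C,D,E,A,B]
After op 2 (rotate(+2)): offset=4, physical=[A,B,C,D,E], logical=[E,A,B,C,D]
After op 3 (rotate(+2)): offset=1, physical=[A,B,C,D,E], logical=[B,C,D,E,A]
After op 4 (swap(3, 4)): offset=1, physical=[E,B,C,D,A], logical=[B,C,D,A,E]
After op 5 (rotate(-1)): offset=0, physical=[E,B,C,D,A], logical=[E,B,C,D,A]
After op 6 (rotate(+1)): offset=1, physical=[E,B,C,D,A], logical=[B,C,D,A,E]
After op 7 (replace(2, 'b')): offset=1, physical=[E,B,C,b,A], logical=[B,C,b,A,E]
After op 8 (rotate(-1)): offset=0, physical=[E,B,C,b,A], logical=[E,B,C,b,A]
After op 9 (rotate(-1)): offset=4, physical=[E,B,C,b,A], logical=[A,E,B,C,b]
After op 10 (rotate(+1)): offset=0, physical=[E,B,C,b,A], logical=[E,B,C,b,A]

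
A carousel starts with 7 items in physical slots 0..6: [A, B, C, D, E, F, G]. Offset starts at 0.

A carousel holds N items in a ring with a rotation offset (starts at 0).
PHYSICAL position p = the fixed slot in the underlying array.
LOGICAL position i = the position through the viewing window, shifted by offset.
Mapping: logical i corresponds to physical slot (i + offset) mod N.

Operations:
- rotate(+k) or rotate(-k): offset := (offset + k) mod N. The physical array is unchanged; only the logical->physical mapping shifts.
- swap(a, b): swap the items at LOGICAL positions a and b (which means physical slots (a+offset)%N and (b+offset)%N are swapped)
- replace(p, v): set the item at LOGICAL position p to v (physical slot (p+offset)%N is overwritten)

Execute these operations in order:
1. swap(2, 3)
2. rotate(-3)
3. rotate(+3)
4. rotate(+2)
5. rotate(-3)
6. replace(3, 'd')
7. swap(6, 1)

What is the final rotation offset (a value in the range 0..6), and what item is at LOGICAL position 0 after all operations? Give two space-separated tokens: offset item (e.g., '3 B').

Answer: 6 G

Derivation:
After op 1 (swap(2, 3)): offset=0, physical=[A,B,D,C,E,F,G], logical=[A,B,D,C,E,F,G]
After op 2 (rotate(-3)): offset=4, physical=[A,B,D,C,E,F,G], logical=[E,F,G,A,B,D,C]
After op 3 (rotate(+3)): offset=0, physical=[A,B,D,C,E,F,G], logical=[A,B,D,C,E,F,G]
After op 4 (rotate(+2)): offset=2, physical=[A,B,D,C,E,F,G], logical=[D,C,E,F,G,A,B]
After op 5 (rotate(-3)): offset=6, physical=[A,B,D,C,E,F,G], logical=[G,A,B,D,C,E,F]
After op 6 (replace(3, 'd')): offset=6, physical=[A,B,d,C,E,F,G], logical=[G,A,B,d,C,E,F]
After op 7 (swap(6, 1)): offset=6, physical=[F,B,d,C,E,A,G], logical=[G,F,B,d,C,E,A]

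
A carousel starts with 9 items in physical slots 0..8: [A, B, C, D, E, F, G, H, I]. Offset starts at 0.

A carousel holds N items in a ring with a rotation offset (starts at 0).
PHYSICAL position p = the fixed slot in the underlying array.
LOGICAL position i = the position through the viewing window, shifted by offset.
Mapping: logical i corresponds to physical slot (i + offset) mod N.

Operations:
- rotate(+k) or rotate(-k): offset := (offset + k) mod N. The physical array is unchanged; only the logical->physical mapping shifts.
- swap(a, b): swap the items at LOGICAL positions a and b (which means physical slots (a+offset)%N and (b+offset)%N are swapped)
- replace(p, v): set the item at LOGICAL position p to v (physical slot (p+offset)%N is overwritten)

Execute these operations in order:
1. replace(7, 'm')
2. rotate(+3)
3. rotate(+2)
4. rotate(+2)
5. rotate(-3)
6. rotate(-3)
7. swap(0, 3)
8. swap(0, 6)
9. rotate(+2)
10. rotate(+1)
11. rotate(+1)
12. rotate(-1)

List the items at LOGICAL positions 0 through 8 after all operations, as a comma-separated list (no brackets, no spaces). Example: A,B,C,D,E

After op 1 (replace(7, 'm')): offset=0, physical=[A,B,C,D,E,F,G,m,I], logical=[A,B,C,D,E,F,G,m,I]
After op 2 (rotate(+3)): offset=3, physical=[A,B,C,D,E,F,G,m,I], logical=[D,E,F,G,m,I,A,B,C]
After op 3 (rotate(+2)): offset=5, physical=[A,B,C,D,E,F,G,m,I], logical=[F,G,m,I,A,B,C,D,E]
After op 4 (rotate(+2)): offset=7, physical=[A,B,C,D,E,F,G,m,I], logical=[m,I,A,B,C,D,E,F,G]
After op 5 (rotate(-3)): offset=4, physical=[A,B,C,D,E,F,G,m,I], logical=[E,F,G,m,I,A,B,C,D]
After op 6 (rotate(-3)): offset=1, physical=[A,B,C,D,E,F,G,m,I], logical=[B,C,D,E,F,G,m,I,A]
After op 7 (swap(0, 3)): offset=1, physical=[A,E,C,D,B,F,G,m,I], logical=[E,C,D,B,F,G,m,I,A]
After op 8 (swap(0, 6)): offset=1, physical=[A,m,C,D,B,F,G,E,I], logical=[m,C,D,B,F,G,E,I,A]
After op 9 (rotate(+2)): offset=3, physical=[A,m,C,D,B,F,G,E,I], logical=[D,B,F,G,E,I,A,m,C]
After op 10 (rotate(+1)): offset=4, physical=[A,m,C,D,B,F,G,E,I], logical=[B,F,G,E,I,A,m,C,D]
After op 11 (rotate(+1)): offset=5, physical=[A,m,C,D,B,F,G,E,I], logical=[F,G,E,I,A,m,C,D,B]
After op 12 (rotate(-1)): offset=4, physical=[A,m,C,D,B,F,G,E,I], logical=[B,F,G,E,I,A,m,C,D]

Answer: B,F,G,E,I,A,m,C,D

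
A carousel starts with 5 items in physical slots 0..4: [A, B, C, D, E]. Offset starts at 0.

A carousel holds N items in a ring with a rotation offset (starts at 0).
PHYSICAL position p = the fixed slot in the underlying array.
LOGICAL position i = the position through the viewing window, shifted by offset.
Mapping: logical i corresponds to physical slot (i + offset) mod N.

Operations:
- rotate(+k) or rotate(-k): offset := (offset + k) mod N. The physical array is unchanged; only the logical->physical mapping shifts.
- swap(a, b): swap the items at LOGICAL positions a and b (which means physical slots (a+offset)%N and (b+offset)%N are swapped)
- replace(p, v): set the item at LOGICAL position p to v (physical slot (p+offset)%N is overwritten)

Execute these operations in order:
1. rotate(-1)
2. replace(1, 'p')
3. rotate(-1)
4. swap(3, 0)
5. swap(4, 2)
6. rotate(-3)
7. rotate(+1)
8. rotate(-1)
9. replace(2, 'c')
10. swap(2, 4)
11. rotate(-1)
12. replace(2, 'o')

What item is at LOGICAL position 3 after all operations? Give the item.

Answer: E

Derivation:
After op 1 (rotate(-1)): offset=4, physical=[A,B,C,D,E], logical=[E,A,B,C,D]
After op 2 (replace(1, 'p')): offset=4, physical=[p,B,C,D,E], logical=[E,p,B,C,D]
After op 3 (rotate(-1)): offset=3, physical=[p,B,C,D,E], logical=[D,E,p,B,C]
After op 4 (swap(3, 0)): offset=3, physical=[p,D,C,B,E], logical=[B,E,p,D,C]
After op 5 (swap(4, 2)): offset=3, physical=[C,D,p,B,E], logical=[B,E,C,D,p]
After op 6 (rotate(-3)): offset=0, physical=[C,D,p,B,E], logical=[C,D,p,B,E]
After op 7 (rotate(+1)): offset=1, physical=[C,D,p,B,E], logical=[D,p,B,E,C]
After op 8 (rotate(-1)): offset=0, physical=[C,D,p,B,E], logical=[C,D,p,B,E]
After op 9 (replace(2, 'c')): offset=0, physical=[C,D,c,B,E], logical=[C,D,c,B,E]
After op 10 (swap(2, 4)): offset=0, physical=[C,D,E,B,c], logical=[C,D,E,B,c]
After op 11 (rotate(-1)): offset=4, physical=[C,D,E,B,c], logical=[c,C,D,E,B]
After op 12 (replace(2, 'o')): offset=4, physical=[C,o,E,B,c], logical=[c,C,o,E,B]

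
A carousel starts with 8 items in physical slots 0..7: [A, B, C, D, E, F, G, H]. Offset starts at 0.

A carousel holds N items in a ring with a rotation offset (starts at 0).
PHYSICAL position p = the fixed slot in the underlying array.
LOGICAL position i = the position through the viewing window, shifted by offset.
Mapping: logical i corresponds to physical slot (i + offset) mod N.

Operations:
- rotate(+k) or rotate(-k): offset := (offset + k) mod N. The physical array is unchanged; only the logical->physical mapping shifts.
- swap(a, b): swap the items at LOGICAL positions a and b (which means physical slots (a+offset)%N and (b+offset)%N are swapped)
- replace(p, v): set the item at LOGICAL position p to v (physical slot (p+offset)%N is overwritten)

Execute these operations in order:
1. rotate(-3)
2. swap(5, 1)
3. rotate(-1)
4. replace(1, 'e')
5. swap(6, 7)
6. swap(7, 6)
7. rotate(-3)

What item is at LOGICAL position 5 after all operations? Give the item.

After op 1 (rotate(-3)): offset=5, physical=[A,B,C,D,E,F,G,H], logical=[F,G,H,A,B,C,D,E]
After op 2 (swap(5, 1)): offset=5, physical=[A,B,G,D,E,F,C,H], logical=[F,C,H,A,B,G,D,E]
After op 3 (rotate(-1)): offset=4, physical=[A,B,G,D,E,F,C,H], logical=[E,F,C,H,A,B,G,D]
After op 4 (replace(1, 'e')): offset=4, physical=[A,B,G,D,E,e,C,H], logical=[E,e,C,H,A,B,G,D]
After op 5 (swap(6, 7)): offset=4, physical=[A,B,D,G,E,e,C,H], logical=[E,e,C,H,A,B,D,G]
After op 6 (swap(7, 6)): offset=4, physical=[A,B,G,D,E,e,C,H], logical=[E,e,C,H,A,B,G,D]
After op 7 (rotate(-3)): offset=1, physical=[A,B,G,D,E,e,C,H], logical=[B,G,D,E,e,C,H,A]

Answer: C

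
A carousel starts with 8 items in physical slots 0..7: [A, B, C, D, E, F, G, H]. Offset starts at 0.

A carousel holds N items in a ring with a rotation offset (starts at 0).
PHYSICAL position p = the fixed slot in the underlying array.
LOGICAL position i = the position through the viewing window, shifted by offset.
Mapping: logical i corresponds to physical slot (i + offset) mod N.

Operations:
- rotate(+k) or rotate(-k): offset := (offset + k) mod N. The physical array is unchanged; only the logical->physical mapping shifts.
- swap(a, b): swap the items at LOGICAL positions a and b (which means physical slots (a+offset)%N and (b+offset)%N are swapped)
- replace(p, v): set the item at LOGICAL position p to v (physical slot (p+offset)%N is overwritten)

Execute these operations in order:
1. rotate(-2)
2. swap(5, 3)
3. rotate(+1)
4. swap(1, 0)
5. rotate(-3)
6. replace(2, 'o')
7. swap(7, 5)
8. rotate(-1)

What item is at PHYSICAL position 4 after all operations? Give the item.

After op 1 (rotate(-2)): offset=6, physical=[A,B,C,D,E,F,G,H], logical=[G,H,A,B,C,D,E,F]
After op 2 (swap(5, 3)): offset=6, physical=[A,D,C,B,E,F,G,H], logical=[G,H,A,D,C,B,E,F]
After op 3 (rotate(+1)): offset=7, physical=[A,D,C,B,E,F,G,H], logical=[H,A,D,C,B,E,F,G]
After op 4 (swap(1, 0)): offset=7, physical=[H,D,C,B,E,F,G,A], logical=[A,H,D,C,B,E,F,G]
After op 5 (rotate(-3)): offset=4, physical=[H,D,C,B,E,F,G,A], logical=[E,F,G,A,H,D,C,B]
After op 6 (replace(2, 'o')): offset=4, physical=[H,D,C,B,E,F,o,A], logical=[E,F,o,A,H,D,C,B]
After op 7 (swap(7, 5)): offset=4, physical=[H,B,C,D,E,F,o,A], logical=[E,F,o,A,H,B,C,D]
After op 8 (rotate(-1)): offset=3, physical=[H,B,C,D,E,F,o,A], logical=[D,E,F,o,A,H,B,C]

Answer: E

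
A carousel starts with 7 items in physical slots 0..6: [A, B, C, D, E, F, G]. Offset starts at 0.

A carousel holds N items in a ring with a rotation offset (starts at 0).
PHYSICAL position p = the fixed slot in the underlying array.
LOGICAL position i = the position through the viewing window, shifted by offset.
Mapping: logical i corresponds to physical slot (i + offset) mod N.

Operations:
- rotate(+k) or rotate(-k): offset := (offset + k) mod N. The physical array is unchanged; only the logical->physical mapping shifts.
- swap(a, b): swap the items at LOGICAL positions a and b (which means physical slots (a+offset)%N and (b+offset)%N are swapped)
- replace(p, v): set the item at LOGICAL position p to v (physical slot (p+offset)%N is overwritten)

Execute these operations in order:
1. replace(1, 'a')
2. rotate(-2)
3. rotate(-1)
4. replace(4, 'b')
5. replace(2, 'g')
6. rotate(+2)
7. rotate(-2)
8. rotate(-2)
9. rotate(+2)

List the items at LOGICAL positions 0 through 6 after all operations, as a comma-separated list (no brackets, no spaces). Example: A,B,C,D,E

After op 1 (replace(1, 'a')): offset=0, physical=[A,a,C,D,E,F,G], logical=[A,a,C,D,E,F,G]
After op 2 (rotate(-2)): offset=5, physical=[A,a,C,D,E,F,G], logical=[F,G,A,a,C,D,E]
After op 3 (rotate(-1)): offset=4, physical=[A,a,C,D,E,F,G], logical=[E,F,G,A,a,C,D]
After op 4 (replace(4, 'b')): offset=4, physical=[A,b,C,D,E,F,G], logical=[E,F,G,A,b,C,D]
After op 5 (replace(2, 'g')): offset=4, physical=[A,b,C,D,E,F,g], logical=[E,F,g,A,b,C,D]
After op 6 (rotate(+2)): offset=6, physical=[A,b,C,D,E,F,g], logical=[g,A,b,C,D,E,F]
After op 7 (rotate(-2)): offset=4, physical=[A,b,C,D,E,F,g], logical=[E,F,g,A,b,C,D]
After op 8 (rotate(-2)): offset=2, physical=[A,b,C,D,E,F,g], logical=[C,D,E,F,g,A,b]
After op 9 (rotate(+2)): offset=4, physical=[A,b,C,D,E,F,g], logical=[E,F,g,A,b,C,D]

Answer: E,F,g,A,b,C,D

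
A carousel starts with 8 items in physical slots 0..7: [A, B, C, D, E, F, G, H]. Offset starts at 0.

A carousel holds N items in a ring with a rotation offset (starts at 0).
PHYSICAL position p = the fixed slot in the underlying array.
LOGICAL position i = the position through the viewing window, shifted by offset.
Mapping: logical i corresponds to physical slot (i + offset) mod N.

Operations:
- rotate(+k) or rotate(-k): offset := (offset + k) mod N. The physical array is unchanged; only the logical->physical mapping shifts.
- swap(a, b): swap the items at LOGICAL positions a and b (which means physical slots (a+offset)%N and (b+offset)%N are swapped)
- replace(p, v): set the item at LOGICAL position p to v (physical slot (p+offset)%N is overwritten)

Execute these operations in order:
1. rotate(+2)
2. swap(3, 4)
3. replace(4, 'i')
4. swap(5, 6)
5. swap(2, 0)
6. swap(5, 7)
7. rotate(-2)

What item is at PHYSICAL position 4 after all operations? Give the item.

After op 1 (rotate(+2)): offset=2, physical=[A,B,C,D,E,F,G,H], logical=[C,D,E,F,G,H,A,B]
After op 2 (swap(3, 4)): offset=2, physical=[A,B,C,D,E,G,F,H], logical=[C,D,E,G,F,H,A,B]
After op 3 (replace(4, 'i')): offset=2, physical=[A,B,C,D,E,G,i,H], logical=[C,D,E,G,i,H,A,B]
After op 4 (swap(5, 6)): offset=2, physical=[H,B,C,D,E,G,i,A], logical=[C,D,E,G,i,A,H,B]
After op 5 (swap(2, 0)): offset=2, physical=[H,B,E,D,C,G,i,A], logical=[E,D,C,G,i,A,H,B]
After op 6 (swap(5, 7)): offset=2, physical=[H,A,E,D,C,G,i,B], logical=[E,D,C,G,i,B,H,A]
After op 7 (rotate(-2)): offset=0, physical=[H,A,E,D,C,G,i,B], logical=[H,A,E,D,C,G,i,B]

Answer: C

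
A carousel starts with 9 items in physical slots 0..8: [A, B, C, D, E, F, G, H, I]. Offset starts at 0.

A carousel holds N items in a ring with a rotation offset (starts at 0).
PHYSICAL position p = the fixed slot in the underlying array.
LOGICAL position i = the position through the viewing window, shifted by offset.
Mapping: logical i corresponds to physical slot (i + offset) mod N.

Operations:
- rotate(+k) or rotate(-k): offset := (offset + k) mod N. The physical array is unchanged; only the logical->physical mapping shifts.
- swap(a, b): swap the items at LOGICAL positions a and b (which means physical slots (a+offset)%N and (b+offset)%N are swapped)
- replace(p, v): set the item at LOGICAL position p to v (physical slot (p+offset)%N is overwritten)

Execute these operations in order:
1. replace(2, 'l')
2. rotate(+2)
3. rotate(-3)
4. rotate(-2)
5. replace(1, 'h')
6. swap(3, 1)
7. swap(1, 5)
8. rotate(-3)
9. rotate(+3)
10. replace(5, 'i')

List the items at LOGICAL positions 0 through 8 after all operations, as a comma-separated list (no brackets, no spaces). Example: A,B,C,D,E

After op 1 (replace(2, 'l')): offset=0, physical=[A,B,l,D,E,F,G,H,I], logical=[A,B,l,D,E,F,G,H,I]
After op 2 (rotate(+2)): offset=2, physical=[A,B,l,D,E,F,G,H,I], logical=[l,D,E,F,G,H,I,A,B]
After op 3 (rotate(-3)): offset=8, physical=[A,B,l,D,E,F,G,H,I], logical=[I,A,B,l,D,E,F,G,H]
After op 4 (rotate(-2)): offset=6, physical=[A,B,l,D,E,F,G,H,I], logical=[G,H,I,A,B,l,D,E,F]
After op 5 (replace(1, 'h')): offset=6, physical=[A,B,l,D,E,F,G,h,I], logical=[G,h,I,A,B,l,D,E,F]
After op 6 (swap(3, 1)): offset=6, physical=[h,B,l,D,E,F,G,A,I], logical=[G,A,I,h,B,l,D,E,F]
After op 7 (swap(1, 5)): offset=6, physical=[h,B,A,D,E,F,G,l,I], logical=[G,l,I,h,B,A,D,E,F]
After op 8 (rotate(-3)): offset=3, physical=[h,B,A,D,E,F,G,l,I], logical=[D,E,F,G,l,I,h,B,A]
After op 9 (rotate(+3)): offset=6, physical=[h,B,A,D,E,F,G,l,I], logical=[G,l,I,h,B,A,D,E,F]
After op 10 (replace(5, 'i')): offset=6, physical=[h,B,i,D,E,F,G,l,I], logical=[G,l,I,h,B,i,D,E,F]

Answer: G,l,I,h,B,i,D,E,F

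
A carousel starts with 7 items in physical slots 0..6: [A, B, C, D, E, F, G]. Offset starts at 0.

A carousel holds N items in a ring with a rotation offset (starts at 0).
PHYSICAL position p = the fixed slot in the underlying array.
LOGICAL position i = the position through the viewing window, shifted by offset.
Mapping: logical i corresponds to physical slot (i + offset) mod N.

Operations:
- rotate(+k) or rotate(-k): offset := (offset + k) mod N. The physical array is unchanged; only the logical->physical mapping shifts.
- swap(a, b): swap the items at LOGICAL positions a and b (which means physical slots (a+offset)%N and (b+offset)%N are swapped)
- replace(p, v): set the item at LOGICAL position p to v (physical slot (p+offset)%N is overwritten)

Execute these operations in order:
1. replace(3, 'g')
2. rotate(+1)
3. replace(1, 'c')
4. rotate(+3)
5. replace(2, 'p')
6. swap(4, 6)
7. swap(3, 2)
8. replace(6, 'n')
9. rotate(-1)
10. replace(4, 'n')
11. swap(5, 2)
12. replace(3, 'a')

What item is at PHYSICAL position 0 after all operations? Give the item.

After op 1 (replace(3, 'g')): offset=0, physical=[A,B,C,g,E,F,G], logical=[A,B,C,g,E,F,G]
After op 2 (rotate(+1)): offset=1, physical=[A,B,C,g,E,F,G], logical=[B,C,g,E,F,G,A]
After op 3 (replace(1, 'c')): offset=1, physical=[A,B,c,g,E,F,G], logical=[B,c,g,E,F,G,A]
After op 4 (rotate(+3)): offset=4, physical=[A,B,c,g,E,F,G], logical=[E,F,G,A,B,c,g]
After op 5 (replace(2, 'p')): offset=4, physical=[A,B,c,g,E,F,p], logical=[E,F,p,A,B,c,g]
After op 6 (swap(4, 6)): offset=4, physical=[A,g,c,B,E,F,p], logical=[E,F,p,A,g,c,B]
After op 7 (swap(3, 2)): offset=4, physical=[p,g,c,B,E,F,A], logical=[E,F,A,p,g,c,B]
After op 8 (replace(6, 'n')): offset=4, physical=[p,g,c,n,E,F,A], logical=[E,F,A,p,g,c,n]
After op 9 (rotate(-1)): offset=3, physical=[p,g,c,n,E,F,A], logical=[n,E,F,A,p,g,c]
After op 10 (replace(4, 'n')): offset=3, physical=[n,g,c,n,E,F,A], logical=[n,E,F,A,n,g,c]
After op 11 (swap(5, 2)): offset=3, physical=[n,F,c,n,E,g,A], logical=[n,E,g,A,n,F,c]
After op 12 (replace(3, 'a')): offset=3, physical=[n,F,c,n,E,g,a], logical=[n,E,g,a,n,F,c]

Answer: n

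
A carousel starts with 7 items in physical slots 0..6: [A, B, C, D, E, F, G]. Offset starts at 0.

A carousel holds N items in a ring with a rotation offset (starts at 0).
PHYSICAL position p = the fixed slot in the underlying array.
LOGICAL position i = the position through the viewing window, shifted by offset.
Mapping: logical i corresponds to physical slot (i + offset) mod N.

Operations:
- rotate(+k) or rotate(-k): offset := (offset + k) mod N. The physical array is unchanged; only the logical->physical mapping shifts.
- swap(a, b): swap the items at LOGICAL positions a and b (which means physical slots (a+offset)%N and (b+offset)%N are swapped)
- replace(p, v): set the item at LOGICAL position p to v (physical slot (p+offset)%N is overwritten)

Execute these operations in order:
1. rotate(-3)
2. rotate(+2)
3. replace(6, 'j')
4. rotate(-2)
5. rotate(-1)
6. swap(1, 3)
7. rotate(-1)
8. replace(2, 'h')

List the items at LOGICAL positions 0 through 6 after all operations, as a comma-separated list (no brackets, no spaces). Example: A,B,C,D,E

After op 1 (rotate(-3)): offset=4, physical=[A,B,C,D,E,F,G], logical=[E,F,G,A,B,C,D]
After op 2 (rotate(+2)): offset=6, physical=[A,B,C,D,E,F,G], logical=[G,A,B,C,D,E,F]
After op 3 (replace(6, 'j')): offset=6, physical=[A,B,C,D,E,j,G], logical=[G,A,B,C,D,E,j]
After op 4 (rotate(-2)): offset=4, physical=[A,B,C,D,E,j,G], logical=[E,j,G,A,B,C,D]
After op 5 (rotate(-1)): offset=3, physical=[A,B,C,D,E,j,G], logical=[D,E,j,G,A,B,C]
After op 6 (swap(1, 3)): offset=3, physical=[A,B,C,D,G,j,E], logical=[D,G,j,E,A,B,C]
After op 7 (rotate(-1)): offset=2, physical=[A,B,C,D,G,j,E], logical=[C,D,G,j,E,A,B]
After op 8 (replace(2, 'h')): offset=2, physical=[A,B,C,D,h,j,E], logical=[C,D,h,j,E,A,B]

Answer: C,D,h,j,E,A,B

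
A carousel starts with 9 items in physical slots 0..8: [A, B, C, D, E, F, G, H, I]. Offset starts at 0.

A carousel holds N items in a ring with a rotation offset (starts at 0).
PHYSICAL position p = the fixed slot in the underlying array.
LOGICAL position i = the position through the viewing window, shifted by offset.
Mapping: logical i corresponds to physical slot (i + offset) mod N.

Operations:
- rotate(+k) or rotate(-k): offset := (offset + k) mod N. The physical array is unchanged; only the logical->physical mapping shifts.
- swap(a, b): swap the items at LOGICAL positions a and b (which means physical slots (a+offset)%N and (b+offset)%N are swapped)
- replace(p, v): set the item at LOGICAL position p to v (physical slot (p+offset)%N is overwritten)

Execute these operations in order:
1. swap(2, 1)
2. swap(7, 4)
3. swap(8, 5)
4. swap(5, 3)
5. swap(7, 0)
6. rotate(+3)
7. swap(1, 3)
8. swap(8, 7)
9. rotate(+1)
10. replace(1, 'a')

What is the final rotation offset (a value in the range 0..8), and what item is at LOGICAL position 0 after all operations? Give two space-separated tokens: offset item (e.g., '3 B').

After op 1 (swap(2, 1)): offset=0, physical=[A,C,B,D,E,F,G,H,I], logical=[A,C,B,D,E,F,G,H,I]
After op 2 (swap(7, 4)): offset=0, physical=[A,C,B,D,H,F,G,E,I], logical=[A,C,B,D,H,F,G,E,I]
After op 3 (swap(8, 5)): offset=0, physical=[A,C,B,D,H,I,G,E,F], logical=[A,C,B,D,H,I,G,E,F]
After op 4 (swap(5, 3)): offset=0, physical=[A,C,B,I,H,D,G,E,F], logical=[A,C,B,I,H,D,G,E,F]
After op 5 (swap(7, 0)): offset=0, physical=[E,C,B,I,H,D,G,A,F], logical=[E,C,B,I,H,D,G,A,F]
After op 6 (rotate(+3)): offset=3, physical=[E,C,B,I,H,D,G,A,F], logical=[I,H,D,G,A,F,E,C,B]
After op 7 (swap(1, 3)): offset=3, physical=[E,C,B,I,G,D,H,A,F], logical=[I,G,D,H,A,F,E,C,B]
After op 8 (swap(8, 7)): offset=3, physical=[E,B,C,I,G,D,H,A,F], logical=[I,G,D,H,A,F,E,B,C]
After op 9 (rotate(+1)): offset=4, physical=[E,B,C,I,G,D,H,A,F], logical=[G,D,H,A,F,E,B,C,I]
After op 10 (replace(1, 'a')): offset=4, physical=[E,B,C,I,G,a,H,A,F], logical=[G,a,H,A,F,E,B,C,I]

Answer: 4 G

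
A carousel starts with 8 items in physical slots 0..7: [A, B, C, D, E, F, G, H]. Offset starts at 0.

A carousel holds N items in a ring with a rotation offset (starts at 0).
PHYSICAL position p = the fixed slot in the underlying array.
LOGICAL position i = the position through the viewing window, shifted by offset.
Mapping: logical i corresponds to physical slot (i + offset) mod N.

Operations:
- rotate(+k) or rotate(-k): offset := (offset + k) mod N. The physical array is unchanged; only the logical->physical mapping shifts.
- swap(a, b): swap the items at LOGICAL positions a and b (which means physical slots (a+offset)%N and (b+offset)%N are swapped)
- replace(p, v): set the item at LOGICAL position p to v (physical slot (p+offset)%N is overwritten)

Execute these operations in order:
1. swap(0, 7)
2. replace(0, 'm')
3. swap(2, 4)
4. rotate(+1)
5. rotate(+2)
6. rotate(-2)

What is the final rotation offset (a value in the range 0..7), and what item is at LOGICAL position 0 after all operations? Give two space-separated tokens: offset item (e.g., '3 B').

After op 1 (swap(0, 7)): offset=0, physical=[H,B,C,D,E,F,G,A], logical=[H,B,C,D,E,F,G,A]
After op 2 (replace(0, 'm')): offset=0, physical=[m,B,C,D,E,F,G,A], logical=[m,B,C,D,E,F,G,A]
After op 3 (swap(2, 4)): offset=0, physical=[m,B,E,D,C,F,G,A], logical=[m,B,E,D,C,F,G,A]
After op 4 (rotate(+1)): offset=1, physical=[m,B,E,D,C,F,G,A], logical=[B,E,D,C,F,G,A,m]
After op 5 (rotate(+2)): offset=3, physical=[m,B,E,D,C,F,G,A], logical=[D,C,F,G,A,m,B,E]
After op 6 (rotate(-2)): offset=1, physical=[m,B,E,D,C,F,G,A], logical=[B,E,D,C,F,G,A,m]

Answer: 1 B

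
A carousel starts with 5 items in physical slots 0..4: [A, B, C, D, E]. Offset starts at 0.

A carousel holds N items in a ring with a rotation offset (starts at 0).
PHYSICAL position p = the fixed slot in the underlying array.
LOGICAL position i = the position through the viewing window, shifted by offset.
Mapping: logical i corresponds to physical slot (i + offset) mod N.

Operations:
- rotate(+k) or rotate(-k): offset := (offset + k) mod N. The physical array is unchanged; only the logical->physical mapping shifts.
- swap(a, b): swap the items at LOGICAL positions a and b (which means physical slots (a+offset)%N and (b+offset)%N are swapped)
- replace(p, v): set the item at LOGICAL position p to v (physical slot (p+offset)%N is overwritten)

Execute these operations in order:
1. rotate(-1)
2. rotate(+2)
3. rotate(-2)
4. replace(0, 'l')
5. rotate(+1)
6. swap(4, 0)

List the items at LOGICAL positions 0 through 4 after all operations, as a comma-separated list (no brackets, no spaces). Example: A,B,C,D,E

After op 1 (rotate(-1)): offset=4, physical=[A,B,C,D,E], logical=[E,A,B,C,D]
After op 2 (rotate(+2)): offset=1, physical=[A,B,C,D,E], logical=[B,C,D,E,A]
After op 3 (rotate(-2)): offset=4, physical=[A,B,C,D,E], logical=[E,A,B,C,D]
After op 4 (replace(0, 'l')): offset=4, physical=[A,B,C,D,l], logical=[l,A,B,C,D]
After op 5 (rotate(+1)): offset=0, physical=[A,B,C,D,l], logical=[A,B,C,D,l]
After op 6 (swap(4, 0)): offset=0, physical=[l,B,C,D,A], logical=[l,B,C,D,A]

Answer: l,B,C,D,A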